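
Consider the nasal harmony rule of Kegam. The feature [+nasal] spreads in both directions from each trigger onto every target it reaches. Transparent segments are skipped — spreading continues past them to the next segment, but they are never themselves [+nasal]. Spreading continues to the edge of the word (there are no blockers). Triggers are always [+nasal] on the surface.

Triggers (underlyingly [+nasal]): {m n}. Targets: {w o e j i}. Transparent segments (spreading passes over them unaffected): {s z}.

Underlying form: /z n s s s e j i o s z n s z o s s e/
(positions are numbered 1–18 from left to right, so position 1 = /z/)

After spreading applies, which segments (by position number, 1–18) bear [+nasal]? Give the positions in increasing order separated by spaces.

2 6 7 8 9 12 15 18

From /n/ at 2 rightward: 3 /s/ transparent; 4 /s/ transparent; 5 /s/ transparent; 6 /e/ → [+nasal]; 7 /j/ → [+nasal]; 8 /i/ → [+nasal]; 9 /o/ → [+nasal]; 10 /s/ transparent; 11 /z/ transparent; 12 /n/ is itself a trigger — this domain ends here.
From /n/ at 2 leftward: 1 /z/ transparent; word edge.
From /n/ at 12 rightward: 13 /s/ transparent; 14 /z/ transparent; 15 /o/ → [+nasal]; 16 /s/ transparent; 17 /s/ transparent; 18 /e/ → [+nasal]; word edge.
From /n/ at 12 leftward: 11 /z/ transparent; 10 /s/ transparent; 9 /o/ → [+nasal]; 8 /i/ → [+nasal]; 7 /j/ → [+nasal]; 6 /e/ → [+nasal]; 5 /s/ transparent; 4 /s/ transparent; 3 /s/ transparent; 2 /n/ is itself a trigger — this domain ends here.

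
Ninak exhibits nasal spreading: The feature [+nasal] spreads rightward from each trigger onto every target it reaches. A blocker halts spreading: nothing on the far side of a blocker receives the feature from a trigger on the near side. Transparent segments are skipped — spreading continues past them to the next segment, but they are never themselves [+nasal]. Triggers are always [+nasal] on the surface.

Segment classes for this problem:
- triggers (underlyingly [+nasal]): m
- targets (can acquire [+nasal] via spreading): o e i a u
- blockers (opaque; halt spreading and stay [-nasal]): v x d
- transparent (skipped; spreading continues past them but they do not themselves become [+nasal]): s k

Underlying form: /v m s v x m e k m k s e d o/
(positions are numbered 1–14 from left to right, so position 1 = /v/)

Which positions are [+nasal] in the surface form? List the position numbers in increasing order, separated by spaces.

2 6 7 9 12

From /m/ at 2 rightward: 3 /s/ transparent; 4 /v/ blocks.
From /m/ at 6 rightward: 7 /e/ → [+nasal]; 8 /k/ transparent; 9 /m/ is itself a trigger — this domain ends here.
From /m/ at 9 rightward: 10 /k/ transparent; 11 /s/ transparent; 12 /e/ → [+nasal]; 13 /d/ blocks.
Target with no active source: position 14 stays [-nasal].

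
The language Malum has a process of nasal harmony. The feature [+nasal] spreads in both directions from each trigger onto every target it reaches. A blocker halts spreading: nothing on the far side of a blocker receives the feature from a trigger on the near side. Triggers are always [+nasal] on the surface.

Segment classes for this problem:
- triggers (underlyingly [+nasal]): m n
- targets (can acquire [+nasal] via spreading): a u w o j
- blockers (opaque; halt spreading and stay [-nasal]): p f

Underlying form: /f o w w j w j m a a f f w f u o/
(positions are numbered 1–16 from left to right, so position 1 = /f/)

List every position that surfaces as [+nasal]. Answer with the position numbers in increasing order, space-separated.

2 3 4 5 6 7 8 9 10

From /m/ at 8 rightward: 9 /a/ → [+nasal]; 10 /a/ → [+nasal]; 11 /f/ blocks.
From /m/ at 8 leftward: 7 /j/ → [+nasal]; 6 /w/ → [+nasal]; 5 /j/ → [+nasal]; 4 /w/ → [+nasal]; 3 /w/ → [+nasal]; 2 /o/ → [+nasal]; 1 /f/ blocks.
Targets with no active source: positions 13 15 16 stay [-nasal].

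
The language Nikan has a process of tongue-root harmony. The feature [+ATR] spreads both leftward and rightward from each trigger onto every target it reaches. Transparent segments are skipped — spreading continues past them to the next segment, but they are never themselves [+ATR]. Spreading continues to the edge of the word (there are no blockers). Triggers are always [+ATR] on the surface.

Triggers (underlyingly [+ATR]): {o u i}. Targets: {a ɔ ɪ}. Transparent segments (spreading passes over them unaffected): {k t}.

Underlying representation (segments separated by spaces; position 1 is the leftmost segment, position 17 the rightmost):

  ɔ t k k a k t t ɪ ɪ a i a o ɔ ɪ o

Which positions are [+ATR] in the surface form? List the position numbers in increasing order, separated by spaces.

From /i/ at 12 rightward: 13 /a/ → [+ATR]; 14 /o/ is itself a trigger — this domain ends here.
From /i/ at 12 leftward: 11 /a/ → [+ATR]; 10 /ɪ/ → [+ATR]; 9 /ɪ/ → [+ATR]; 8 /t/ transparent; 7 /t/ transparent; 6 /k/ transparent; 5 /a/ → [+ATR]; 4 /k/ transparent; 3 /k/ transparent; 2 /t/ transparent; 1 /ɔ/ → [+ATR]; word edge.
From /o/ at 14 rightward: 15 /ɔ/ → [+ATR]; 16 /ɪ/ → [+ATR]; 17 /o/ is itself a trigger — this domain ends here.
From /o/ at 14 leftward: 13 /a/ → [+ATR]; 12 /i/ is itself a trigger — this domain ends here.
From /o/ at 17 rightward: word edge.
From /o/ at 17 leftward: 16 /ɪ/ → [+ATR]; 15 /ɔ/ → [+ATR]; 14 /o/ is itself a trigger — this domain ends here.

1 5 9 10 11 12 13 14 15 16 17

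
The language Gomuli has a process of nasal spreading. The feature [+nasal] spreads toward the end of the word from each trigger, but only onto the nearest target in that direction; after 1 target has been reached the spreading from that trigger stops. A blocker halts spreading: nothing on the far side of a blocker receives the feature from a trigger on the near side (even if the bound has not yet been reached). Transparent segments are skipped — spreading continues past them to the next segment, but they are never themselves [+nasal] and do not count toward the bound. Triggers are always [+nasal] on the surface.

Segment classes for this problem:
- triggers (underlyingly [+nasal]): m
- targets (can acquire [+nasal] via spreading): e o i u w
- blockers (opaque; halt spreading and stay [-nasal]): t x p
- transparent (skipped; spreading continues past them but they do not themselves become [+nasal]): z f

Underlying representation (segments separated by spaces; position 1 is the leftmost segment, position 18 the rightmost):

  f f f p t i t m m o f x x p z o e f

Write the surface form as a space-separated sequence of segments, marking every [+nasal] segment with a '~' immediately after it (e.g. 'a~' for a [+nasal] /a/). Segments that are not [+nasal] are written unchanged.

From /m/ at 8 rightward: 9 /m/ is itself a trigger — this domain ends here.
From /m/ at 9 rightward: 10 /o/ → [+nasal]; bound reached.
Targets with no active source: positions 6 16 17 stay [-nasal].
[+nasal] positions on the surface: 8 9 10.

f f f p t i t m~ m~ o~ f x x p z o e f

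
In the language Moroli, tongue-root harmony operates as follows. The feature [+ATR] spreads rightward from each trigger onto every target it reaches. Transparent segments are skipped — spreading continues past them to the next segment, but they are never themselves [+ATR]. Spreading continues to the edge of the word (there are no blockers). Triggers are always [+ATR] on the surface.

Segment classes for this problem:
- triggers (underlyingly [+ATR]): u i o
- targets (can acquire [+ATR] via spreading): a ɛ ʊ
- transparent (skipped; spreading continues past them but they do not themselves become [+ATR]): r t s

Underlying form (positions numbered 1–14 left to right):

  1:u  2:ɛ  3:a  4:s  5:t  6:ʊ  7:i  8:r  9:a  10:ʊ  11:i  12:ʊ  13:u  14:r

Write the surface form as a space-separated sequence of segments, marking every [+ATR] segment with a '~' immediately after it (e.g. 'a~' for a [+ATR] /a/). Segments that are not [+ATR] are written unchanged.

From /u/ at 1 rightward: 2 /ɛ/ → [+ATR]; 3 /a/ → [+ATR]; 4 /s/ transparent; 5 /t/ transparent; 6 /ʊ/ → [+ATR]; 7 /i/ is itself a trigger — this domain ends here.
From /i/ at 7 rightward: 8 /r/ transparent; 9 /a/ → [+ATR]; 10 /ʊ/ → [+ATR]; 11 /i/ is itself a trigger — this domain ends here.
From /i/ at 11 rightward: 12 /ʊ/ → [+ATR]; 13 /u/ is itself a trigger — this domain ends here.
From /u/ at 13 rightward: 14 /r/ transparent; word edge.
[+ATR] positions on the surface: 1 2 3 6 7 9 10 11 12 13.

u~ ɛ~ a~ s t ʊ~ i~ r a~ ʊ~ i~ ʊ~ u~ r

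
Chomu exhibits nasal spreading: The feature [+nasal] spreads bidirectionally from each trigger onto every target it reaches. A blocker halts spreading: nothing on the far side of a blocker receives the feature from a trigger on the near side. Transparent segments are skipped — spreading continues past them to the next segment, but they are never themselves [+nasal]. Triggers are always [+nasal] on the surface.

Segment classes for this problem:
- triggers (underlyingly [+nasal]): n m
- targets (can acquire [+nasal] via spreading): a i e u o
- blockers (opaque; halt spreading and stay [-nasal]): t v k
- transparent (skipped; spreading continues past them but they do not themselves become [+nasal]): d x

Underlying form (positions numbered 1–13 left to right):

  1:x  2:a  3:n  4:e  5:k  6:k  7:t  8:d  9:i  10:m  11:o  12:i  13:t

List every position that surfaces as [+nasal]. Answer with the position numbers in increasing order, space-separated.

2 3 4 9 10 11 12

From /n/ at 3 rightward: 4 /e/ → [+nasal]; 5 /k/ blocks.
From /n/ at 3 leftward: 2 /a/ → [+nasal]; 1 /x/ transparent; word edge.
From /m/ at 10 rightward: 11 /o/ → [+nasal]; 12 /i/ → [+nasal]; 13 /t/ blocks.
From /m/ at 10 leftward: 9 /i/ → [+nasal]; 8 /d/ transparent; 7 /t/ blocks.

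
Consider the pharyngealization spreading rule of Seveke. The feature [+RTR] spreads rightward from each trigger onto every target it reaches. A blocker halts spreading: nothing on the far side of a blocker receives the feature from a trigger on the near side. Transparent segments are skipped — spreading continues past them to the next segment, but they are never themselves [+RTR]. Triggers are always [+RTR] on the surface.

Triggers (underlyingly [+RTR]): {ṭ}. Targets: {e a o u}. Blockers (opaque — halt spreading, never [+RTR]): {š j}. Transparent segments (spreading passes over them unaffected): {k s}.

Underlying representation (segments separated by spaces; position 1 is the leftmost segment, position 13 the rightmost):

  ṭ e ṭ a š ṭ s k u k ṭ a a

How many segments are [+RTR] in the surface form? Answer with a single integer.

9

From /ṭ/ at 1 rightward: 2 /e/ → [+RTR]; 3 /ṭ/ is itself a trigger — this domain ends here.
From /ṭ/ at 3 rightward: 4 /a/ → [+RTR]; 5 /š/ blocks.
From /ṭ/ at 6 rightward: 7 /s/ transparent; 8 /k/ transparent; 9 /u/ → [+RTR]; 10 /k/ transparent; 11 /ṭ/ is itself a trigger — this domain ends here.
From /ṭ/ at 11 rightward: 12 /a/ → [+RTR]; 13 /a/ → [+RTR]; word edge.
[+RTR] positions on the surface: 1 2 3 4 6 9 11 12 13.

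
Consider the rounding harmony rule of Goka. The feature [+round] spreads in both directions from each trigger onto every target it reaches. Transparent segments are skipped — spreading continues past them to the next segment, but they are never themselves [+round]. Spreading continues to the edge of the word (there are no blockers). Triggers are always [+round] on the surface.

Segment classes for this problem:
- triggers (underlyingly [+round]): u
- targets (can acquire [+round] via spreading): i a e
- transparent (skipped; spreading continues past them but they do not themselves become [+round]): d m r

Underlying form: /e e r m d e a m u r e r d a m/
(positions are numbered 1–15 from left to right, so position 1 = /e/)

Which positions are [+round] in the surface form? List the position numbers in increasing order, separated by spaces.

From /u/ at 9 rightward: 10 /r/ transparent; 11 /e/ → [+round]; 12 /r/ transparent; 13 /d/ transparent; 14 /a/ → [+round]; 15 /m/ transparent; word edge.
From /u/ at 9 leftward: 8 /m/ transparent; 7 /a/ → [+round]; 6 /e/ → [+round]; 5 /d/ transparent; 4 /m/ transparent; 3 /r/ transparent; 2 /e/ → [+round]; 1 /e/ → [+round]; word edge.

1 2 6 7 9 11 14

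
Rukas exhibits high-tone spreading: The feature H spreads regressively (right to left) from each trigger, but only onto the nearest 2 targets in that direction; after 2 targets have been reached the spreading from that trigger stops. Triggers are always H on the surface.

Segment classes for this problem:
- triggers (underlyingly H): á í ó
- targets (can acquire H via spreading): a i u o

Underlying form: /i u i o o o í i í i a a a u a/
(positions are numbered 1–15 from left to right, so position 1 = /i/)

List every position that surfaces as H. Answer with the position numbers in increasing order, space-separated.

5 6 7 8 9

From /í/ at 7 leftward: 6 /o/ → H; 5 /o/ → H; bound reached.
From /í/ at 9 leftward: 8 /i/ → H; 7 /í/ is itself a trigger — this domain ends here.
Targets with no active source: positions 1 2 3 4 10 11 12 13 14 15 stay [-high tone].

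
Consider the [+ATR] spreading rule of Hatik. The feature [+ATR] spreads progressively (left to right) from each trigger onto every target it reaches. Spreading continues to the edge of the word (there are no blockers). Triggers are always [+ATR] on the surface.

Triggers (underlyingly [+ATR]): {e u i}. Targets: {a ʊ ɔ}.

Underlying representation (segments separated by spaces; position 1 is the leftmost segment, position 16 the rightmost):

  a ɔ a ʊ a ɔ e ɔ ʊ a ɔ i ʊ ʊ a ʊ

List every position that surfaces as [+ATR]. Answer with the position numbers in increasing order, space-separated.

7 8 9 10 11 12 13 14 15 16

From /e/ at 7 rightward: 8 /ɔ/ → [+ATR]; 9 /ʊ/ → [+ATR]; 10 /a/ → [+ATR]; 11 /ɔ/ → [+ATR]; 12 /i/ is itself a trigger — this domain ends here.
From /i/ at 12 rightward: 13 /ʊ/ → [+ATR]; 14 /ʊ/ → [+ATR]; 15 /a/ → [+ATR]; 16 /ʊ/ → [+ATR]; word edge.
Targets with no active source: positions 1 2 3 4 5 6 stay [-ATR].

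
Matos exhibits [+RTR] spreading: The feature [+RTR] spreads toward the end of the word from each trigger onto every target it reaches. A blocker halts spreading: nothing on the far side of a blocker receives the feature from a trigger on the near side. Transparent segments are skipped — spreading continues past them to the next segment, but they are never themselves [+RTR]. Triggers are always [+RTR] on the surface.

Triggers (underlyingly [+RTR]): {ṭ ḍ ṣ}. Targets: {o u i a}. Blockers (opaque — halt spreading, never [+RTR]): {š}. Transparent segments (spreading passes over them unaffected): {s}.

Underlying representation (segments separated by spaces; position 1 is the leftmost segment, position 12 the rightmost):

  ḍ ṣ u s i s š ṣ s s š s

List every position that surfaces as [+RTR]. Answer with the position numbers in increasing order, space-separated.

From /ḍ/ at 1 rightward: 2 /ṣ/ is itself a trigger — this domain ends here.
From /ṣ/ at 2 rightward: 3 /u/ → [+RTR]; 4 /s/ transparent; 5 /i/ → [+RTR]; 6 /s/ transparent; 7 /š/ blocks.
From /ṣ/ at 8 rightward: 9 /s/ transparent; 10 /s/ transparent; 11 /š/ blocks.

1 2 3 5 8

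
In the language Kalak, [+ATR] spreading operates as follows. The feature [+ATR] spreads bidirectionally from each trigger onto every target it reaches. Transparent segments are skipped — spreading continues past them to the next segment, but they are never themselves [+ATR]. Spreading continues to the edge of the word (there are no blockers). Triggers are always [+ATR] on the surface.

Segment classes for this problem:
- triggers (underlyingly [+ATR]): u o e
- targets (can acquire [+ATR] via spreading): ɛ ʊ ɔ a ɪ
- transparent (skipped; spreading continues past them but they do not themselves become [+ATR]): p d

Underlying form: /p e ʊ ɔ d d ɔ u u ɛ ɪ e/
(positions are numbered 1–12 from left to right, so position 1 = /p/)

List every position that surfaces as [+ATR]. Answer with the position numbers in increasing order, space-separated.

From /e/ at 2 rightward: 3 /ʊ/ → [+ATR]; 4 /ɔ/ → [+ATR]; 5 /d/ transparent; 6 /d/ transparent; 7 /ɔ/ → [+ATR]; 8 /u/ is itself a trigger — this domain ends here.
From /e/ at 2 leftward: 1 /p/ transparent; word edge.
From /u/ at 8 rightward: 9 /u/ is itself a trigger — this domain ends here.
From /u/ at 8 leftward: 7 /ɔ/ → [+ATR]; 6 /d/ transparent; 5 /d/ transparent; 4 /ɔ/ → [+ATR]; 3 /ʊ/ → [+ATR]; 2 /e/ is itself a trigger — this domain ends here.
From /u/ at 9 rightward: 10 /ɛ/ → [+ATR]; 11 /ɪ/ → [+ATR]; 12 /e/ is itself a trigger — this domain ends here.
From /u/ at 9 leftward: 8 /u/ is itself a trigger — this domain ends here.
From /e/ at 12 rightward: word edge.
From /e/ at 12 leftward: 11 /ɪ/ → [+ATR]; 10 /ɛ/ → [+ATR]; 9 /u/ is itself a trigger — this domain ends here.

2 3 4 7 8 9 10 11 12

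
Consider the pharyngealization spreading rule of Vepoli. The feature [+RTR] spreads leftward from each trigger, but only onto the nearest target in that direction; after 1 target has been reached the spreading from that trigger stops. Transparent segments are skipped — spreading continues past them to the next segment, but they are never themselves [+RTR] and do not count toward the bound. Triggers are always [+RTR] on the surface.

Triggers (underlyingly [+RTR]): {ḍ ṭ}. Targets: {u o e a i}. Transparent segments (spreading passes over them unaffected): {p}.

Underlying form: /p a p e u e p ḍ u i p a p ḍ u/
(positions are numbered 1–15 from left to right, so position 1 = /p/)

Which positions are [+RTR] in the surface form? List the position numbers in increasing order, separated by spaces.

From /ḍ/ at 8 leftward: 7 /p/ transparent; 6 /e/ → [+RTR]; bound reached.
From /ḍ/ at 14 leftward: 13 /p/ transparent; 12 /a/ → [+RTR]; bound reached.
Targets with no active source: positions 2 4 5 9 10 15 stay [-emphatic].

6 8 12 14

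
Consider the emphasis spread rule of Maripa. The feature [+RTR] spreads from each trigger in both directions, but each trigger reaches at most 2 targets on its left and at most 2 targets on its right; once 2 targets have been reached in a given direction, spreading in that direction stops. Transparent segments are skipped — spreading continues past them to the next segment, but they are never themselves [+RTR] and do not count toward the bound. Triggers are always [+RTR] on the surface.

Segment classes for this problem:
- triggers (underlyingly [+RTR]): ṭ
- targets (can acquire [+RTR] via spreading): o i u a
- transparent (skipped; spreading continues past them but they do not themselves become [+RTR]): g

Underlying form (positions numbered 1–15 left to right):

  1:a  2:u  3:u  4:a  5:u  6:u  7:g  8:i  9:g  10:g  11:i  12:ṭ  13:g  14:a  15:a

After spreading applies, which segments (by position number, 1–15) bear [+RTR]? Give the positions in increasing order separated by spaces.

From /ṭ/ at 12 rightward: 13 /g/ transparent; 14 /a/ → [+RTR]; 15 /a/ → [+RTR]; bound reached.
From /ṭ/ at 12 leftward: 11 /i/ → [+RTR]; 10 /g/ transparent; 9 /g/ transparent; 8 /i/ → [+RTR]; bound reached.
Targets with no active source: positions 1 2 3 4 5 6 stay [-emphatic].

8 11 12 14 15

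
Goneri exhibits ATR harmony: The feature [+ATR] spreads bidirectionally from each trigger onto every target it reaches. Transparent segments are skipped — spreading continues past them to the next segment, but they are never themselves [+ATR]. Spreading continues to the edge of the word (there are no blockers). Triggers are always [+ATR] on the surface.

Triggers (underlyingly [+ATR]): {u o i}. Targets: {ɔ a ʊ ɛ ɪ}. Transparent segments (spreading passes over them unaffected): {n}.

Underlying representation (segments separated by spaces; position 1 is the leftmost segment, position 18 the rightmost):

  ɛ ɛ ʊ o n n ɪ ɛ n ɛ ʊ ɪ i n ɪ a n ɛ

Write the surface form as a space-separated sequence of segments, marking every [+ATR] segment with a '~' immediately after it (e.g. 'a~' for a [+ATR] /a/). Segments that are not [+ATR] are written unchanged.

ɛ~ ɛ~ ʊ~ o~ n n ɪ~ ɛ~ n ɛ~ ʊ~ ɪ~ i~ n ɪ~ a~ n ɛ~

From /o/ at 4 rightward: 5 /n/ transparent; 6 /n/ transparent; 7 /ɪ/ → [+ATR]; 8 /ɛ/ → [+ATR]; 9 /n/ transparent; 10 /ɛ/ → [+ATR]; 11 /ʊ/ → [+ATR]; 12 /ɪ/ → [+ATR]; 13 /i/ is itself a trigger — this domain ends here.
From /o/ at 4 leftward: 3 /ʊ/ → [+ATR]; 2 /ɛ/ → [+ATR]; 1 /ɛ/ → [+ATR]; word edge.
From /i/ at 13 rightward: 14 /n/ transparent; 15 /ɪ/ → [+ATR]; 16 /a/ → [+ATR]; 17 /n/ transparent; 18 /ɛ/ → [+ATR]; word edge.
From /i/ at 13 leftward: 12 /ɪ/ → [+ATR]; 11 /ʊ/ → [+ATR]; 10 /ɛ/ → [+ATR]; 9 /n/ transparent; 8 /ɛ/ → [+ATR]; 7 /ɪ/ → [+ATR]; 6 /n/ transparent; 5 /n/ transparent; 4 /o/ is itself a trigger — this domain ends here.
[+ATR] positions on the surface: 1 2 3 4 7 8 10 11 12 13 15 16 18.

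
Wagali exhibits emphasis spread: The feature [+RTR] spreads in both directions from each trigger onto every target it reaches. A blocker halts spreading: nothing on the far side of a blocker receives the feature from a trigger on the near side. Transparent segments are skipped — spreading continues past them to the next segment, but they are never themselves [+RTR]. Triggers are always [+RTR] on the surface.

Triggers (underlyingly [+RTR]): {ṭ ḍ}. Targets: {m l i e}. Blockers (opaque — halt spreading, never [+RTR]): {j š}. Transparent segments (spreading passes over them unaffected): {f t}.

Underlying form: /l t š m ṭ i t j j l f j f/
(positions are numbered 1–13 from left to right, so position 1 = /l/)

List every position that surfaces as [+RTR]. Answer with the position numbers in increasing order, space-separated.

4 5 6

From /ṭ/ at 5 rightward: 6 /i/ → [+RTR]; 7 /t/ transparent; 8 /j/ blocks.
From /ṭ/ at 5 leftward: 4 /m/ → [+RTR]; 3 /š/ blocks.
Targets with no active source: positions 1 10 stay [-emphatic].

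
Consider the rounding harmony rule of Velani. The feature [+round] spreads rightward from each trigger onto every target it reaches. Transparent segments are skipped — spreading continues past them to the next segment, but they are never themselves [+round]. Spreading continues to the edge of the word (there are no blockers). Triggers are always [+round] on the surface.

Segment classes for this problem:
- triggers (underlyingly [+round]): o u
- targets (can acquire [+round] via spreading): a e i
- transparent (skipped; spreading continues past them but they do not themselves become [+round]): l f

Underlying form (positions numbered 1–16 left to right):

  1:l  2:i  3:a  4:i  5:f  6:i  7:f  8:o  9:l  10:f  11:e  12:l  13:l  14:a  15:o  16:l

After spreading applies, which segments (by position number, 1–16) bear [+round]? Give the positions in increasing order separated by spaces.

From /o/ at 8 rightward: 9 /l/ transparent; 10 /f/ transparent; 11 /e/ → [+round]; 12 /l/ transparent; 13 /l/ transparent; 14 /a/ → [+round]; 15 /o/ is itself a trigger — this domain ends here.
From /o/ at 15 rightward: 16 /l/ transparent; word edge.
Targets with no active source: positions 2 3 4 6 stay [-round].

8 11 14 15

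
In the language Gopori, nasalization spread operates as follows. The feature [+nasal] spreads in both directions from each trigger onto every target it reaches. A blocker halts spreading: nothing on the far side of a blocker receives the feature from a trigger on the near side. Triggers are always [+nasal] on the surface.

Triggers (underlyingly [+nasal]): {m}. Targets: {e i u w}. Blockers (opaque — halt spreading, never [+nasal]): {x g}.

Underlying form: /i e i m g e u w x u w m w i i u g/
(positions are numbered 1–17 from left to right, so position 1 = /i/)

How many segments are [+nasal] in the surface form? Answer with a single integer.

11

From /m/ at 4 rightward: 5 /g/ blocks.
From /m/ at 4 leftward: 3 /i/ → [+nasal]; 2 /e/ → [+nasal]; 1 /i/ → [+nasal]; word edge.
From /m/ at 12 rightward: 13 /w/ → [+nasal]; 14 /i/ → [+nasal]; 15 /i/ → [+nasal]; 16 /u/ → [+nasal]; 17 /g/ blocks.
From /m/ at 12 leftward: 11 /w/ → [+nasal]; 10 /u/ → [+nasal]; 9 /x/ blocks.
Targets with no active source: positions 6 7 8 stay [-nasal].
[+nasal] positions on the surface: 1 2 3 4 10 11 12 13 14 15 16.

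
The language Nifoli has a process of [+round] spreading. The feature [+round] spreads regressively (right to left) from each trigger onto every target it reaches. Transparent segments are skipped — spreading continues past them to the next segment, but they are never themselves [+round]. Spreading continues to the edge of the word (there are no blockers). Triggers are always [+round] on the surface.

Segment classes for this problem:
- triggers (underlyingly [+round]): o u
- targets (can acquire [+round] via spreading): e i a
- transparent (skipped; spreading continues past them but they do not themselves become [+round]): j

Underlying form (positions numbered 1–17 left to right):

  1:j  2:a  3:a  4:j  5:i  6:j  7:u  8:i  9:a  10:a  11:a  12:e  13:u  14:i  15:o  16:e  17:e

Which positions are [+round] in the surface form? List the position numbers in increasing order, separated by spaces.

2 3 5 7 8 9 10 11 12 13 14 15

From /u/ at 7 leftward: 6 /j/ transparent; 5 /i/ → [+round]; 4 /j/ transparent; 3 /a/ → [+round]; 2 /a/ → [+round]; 1 /j/ transparent; word edge.
From /u/ at 13 leftward: 12 /e/ → [+round]; 11 /a/ → [+round]; 10 /a/ → [+round]; 9 /a/ → [+round]; 8 /i/ → [+round]; 7 /u/ is itself a trigger — this domain ends here.
From /o/ at 15 leftward: 14 /i/ → [+round]; 13 /u/ is itself a trigger — this domain ends here.
Targets with no active source: positions 16 17 stay [-round].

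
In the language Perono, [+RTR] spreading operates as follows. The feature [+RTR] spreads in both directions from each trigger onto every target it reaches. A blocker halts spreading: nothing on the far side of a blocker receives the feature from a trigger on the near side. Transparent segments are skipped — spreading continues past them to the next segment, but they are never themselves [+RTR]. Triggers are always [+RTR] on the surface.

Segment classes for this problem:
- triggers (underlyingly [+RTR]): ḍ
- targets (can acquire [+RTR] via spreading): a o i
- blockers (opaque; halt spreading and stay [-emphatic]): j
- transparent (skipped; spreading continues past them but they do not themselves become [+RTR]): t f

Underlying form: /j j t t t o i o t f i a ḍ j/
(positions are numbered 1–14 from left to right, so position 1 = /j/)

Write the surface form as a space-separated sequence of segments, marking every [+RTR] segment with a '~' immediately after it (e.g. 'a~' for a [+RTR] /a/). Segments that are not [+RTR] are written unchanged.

j j t t t o~ i~ o~ t f i~ a~ ḍ~ j

From /ḍ/ at 13 rightward: 14 /j/ blocks.
From /ḍ/ at 13 leftward: 12 /a/ → [+RTR]; 11 /i/ → [+RTR]; 10 /f/ transparent; 9 /t/ transparent; 8 /o/ → [+RTR]; 7 /i/ → [+RTR]; 6 /o/ → [+RTR]; 5 /t/ transparent; 4 /t/ transparent; 3 /t/ transparent; 2 /j/ blocks.
[+RTR] positions on the surface: 6 7 8 11 12 13.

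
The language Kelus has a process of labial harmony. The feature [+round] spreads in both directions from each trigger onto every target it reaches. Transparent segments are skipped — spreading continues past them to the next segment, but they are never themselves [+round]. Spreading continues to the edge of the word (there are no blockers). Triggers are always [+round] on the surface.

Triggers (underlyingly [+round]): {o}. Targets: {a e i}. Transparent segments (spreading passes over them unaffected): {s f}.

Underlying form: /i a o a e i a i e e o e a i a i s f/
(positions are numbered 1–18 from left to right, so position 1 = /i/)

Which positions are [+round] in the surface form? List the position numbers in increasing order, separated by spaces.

1 2 3 4 5 6 7 8 9 10 11 12 13 14 15 16

From /o/ at 3 rightward: 4 /a/ → [+round]; 5 /e/ → [+round]; 6 /i/ → [+round]; 7 /a/ → [+round]; 8 /i/ → [+round]; 9 /e/ → [+round]; 10 /e/ → [+round]; 11 /o/ is itself a trigger — this domain ends here.
From /o/ at 3 leftward: 2 /a/ → [+round]; 1 /i/ → [+round]; word edge.
From /o/ at 11 rightward: 12 /e/ → [+round]; 13 /a/ → [+round]; 14 /i/ → [+round]; 15 /a/ → [+round]; 16 /i/ → [+round]; 17 /s/ transparent; 18 /f/ transparent; word edge.
From /o/ at 11 leftward: 10 /e/ → [+round]; 9 /e/ → [+round]; 8 /i/ → [+round]; 7 /a/ → [+round]; 6 /i/ → [+round]; 5 /e/ → [+round]; 4 /a/ → [+round]; 3 /o/ is itself a trigger — this domain ends here.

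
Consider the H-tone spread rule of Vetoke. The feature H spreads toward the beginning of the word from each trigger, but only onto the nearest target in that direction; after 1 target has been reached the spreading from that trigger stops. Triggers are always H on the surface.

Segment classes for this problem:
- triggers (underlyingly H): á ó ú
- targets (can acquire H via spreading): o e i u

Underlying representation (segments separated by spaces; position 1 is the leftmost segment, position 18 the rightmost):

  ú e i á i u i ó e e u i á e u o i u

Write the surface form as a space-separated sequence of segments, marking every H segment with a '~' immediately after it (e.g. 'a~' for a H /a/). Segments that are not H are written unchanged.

ú~ e i~ á~ i u i~ ó~ e e u i~ á~ e u o i u

From /ú/ at 1 leftward: word edge.
From /á/ at 4 leftward: 3 /i/ → H; bound reached.
From /ó/ at 8 leftward: 7 /i/ → H; bound reached.
From /á/ at 13 leftward: 12 /i/ → H; bound reached.
Targets with no active source: positions 2 5 6 9 10 11 14 15 16 17 18 stay [-high tone].
H positions on the surface: 1 3 4 7 8 12 13.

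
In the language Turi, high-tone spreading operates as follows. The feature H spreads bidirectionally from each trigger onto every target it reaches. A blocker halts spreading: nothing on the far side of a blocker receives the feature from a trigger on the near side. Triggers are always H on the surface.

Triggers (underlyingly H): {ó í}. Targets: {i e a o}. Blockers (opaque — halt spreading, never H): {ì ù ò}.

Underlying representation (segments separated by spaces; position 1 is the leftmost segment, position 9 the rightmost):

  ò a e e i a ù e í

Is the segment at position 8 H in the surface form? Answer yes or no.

yes

From /í/ at 9 rightward: word edge.
From /í/ at 9 leftward: 8 /e/ → H; 7 /ù/ blocks.
Targets with no active source: positions 2 3 4 5 6 stay [-high tone].
H positions on the surface: 8 9.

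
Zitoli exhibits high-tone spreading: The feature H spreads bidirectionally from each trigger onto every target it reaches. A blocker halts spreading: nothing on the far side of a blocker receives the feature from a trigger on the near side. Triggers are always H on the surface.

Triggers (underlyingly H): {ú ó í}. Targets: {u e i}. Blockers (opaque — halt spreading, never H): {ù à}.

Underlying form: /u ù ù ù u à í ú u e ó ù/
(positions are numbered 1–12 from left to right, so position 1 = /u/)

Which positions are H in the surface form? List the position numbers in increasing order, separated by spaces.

7 8 9 10 11

From /í/ at 7 rightward: 8 /ú/ is itself a trigger — this domain ends here.
From /í/ at 7 leftward: 6 /à/ blocks.
From /ú/ at 8 rightward: 9 /u/ → H; 10 /e/ → H; 11 /ó/ is itself a trigger — this domain ends here.
From /ú/ at 8 leftward: 7 /í/ is itself a trigger — this domain ends here.
From /ó/ at 11 rightward: 12 /ù/ blocks.
From /ó/ at 11 leftward: 10 /e/ → H; 9 /u/ → H; 8 /ú/ is itself a trigger — this domain ends here.
Targets with no active source: positions 1 5 stay [-high tone].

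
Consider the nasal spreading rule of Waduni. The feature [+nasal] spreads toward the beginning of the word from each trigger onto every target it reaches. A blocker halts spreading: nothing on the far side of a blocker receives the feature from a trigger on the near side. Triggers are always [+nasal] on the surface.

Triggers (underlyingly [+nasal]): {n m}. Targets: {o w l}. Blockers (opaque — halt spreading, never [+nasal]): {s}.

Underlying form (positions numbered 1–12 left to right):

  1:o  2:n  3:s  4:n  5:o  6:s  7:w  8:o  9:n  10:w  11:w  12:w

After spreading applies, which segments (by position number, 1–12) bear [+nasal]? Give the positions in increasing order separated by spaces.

1 2 4 7 8 9

From /n/ at 2 leftward: 1 /o/ → [+nasal]; word edge.
From /n/ at 4 leftward: 3 /s/ blocks.
From /n/ at 9 leftward: 8 /o/ → [+nasal]; 7 /w/ → [+nasal]; 6 /s/ blocks.
Targets with no active source: positions 5 10 11 12 stay [-nasal].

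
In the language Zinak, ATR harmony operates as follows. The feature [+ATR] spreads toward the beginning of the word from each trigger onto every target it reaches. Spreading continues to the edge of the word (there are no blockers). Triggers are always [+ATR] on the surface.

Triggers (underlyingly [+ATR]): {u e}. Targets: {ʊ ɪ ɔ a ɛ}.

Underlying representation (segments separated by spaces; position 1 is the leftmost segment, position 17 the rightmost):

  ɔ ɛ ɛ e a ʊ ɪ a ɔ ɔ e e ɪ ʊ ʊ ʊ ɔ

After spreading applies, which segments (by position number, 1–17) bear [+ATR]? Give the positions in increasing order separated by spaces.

1 2 3 4 5 6 7 8 9 10 11 12

From /e/ at 4 leftward: 3 /ɛ/ → [+ATR]; 2 /ɛ/ → [+ATR]; 1 /ɔ/ → [+ATR]; word edge.
From /e/ at 11 leftward: 10 /ɔ/ → [+ATR]; 9 /ɔ/ → [+ATR]; 8 /a/ → [+ATR]; 7 /ɪ/ → [+ATR]; 6 /ʊ/ → [+ATR]; 5 /a/ → [+ATR]; 4 /e/ is itself a trigger — this domain ends here.
From /e/ at 12 leftward: 11 /e/ is itself a trigger — this domain ends here.
Targets with no active source: positions 13 14 15 16 17 stay [-ATR].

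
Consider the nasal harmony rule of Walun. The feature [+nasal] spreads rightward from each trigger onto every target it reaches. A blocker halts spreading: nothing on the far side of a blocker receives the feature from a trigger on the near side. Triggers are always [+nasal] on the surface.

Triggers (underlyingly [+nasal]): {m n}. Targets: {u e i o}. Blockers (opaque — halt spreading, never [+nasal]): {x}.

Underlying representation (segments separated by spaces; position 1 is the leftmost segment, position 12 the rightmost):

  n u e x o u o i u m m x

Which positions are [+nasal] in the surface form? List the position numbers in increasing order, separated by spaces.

1 2 3 10 11

From /n/ at 1 rightward: 2 /u/ → [+nasal]; 3 /e/ → [+nasal]; 4 /x/ blocks.
From /m/ at 10 rightward: 11 /m/ is itself a trigger — this domain ends here.
From /m/ at 11 rightward: 12 /x/ blocks.
Targets with no active source: positions 5 6 7 8 9 stay [-nasal].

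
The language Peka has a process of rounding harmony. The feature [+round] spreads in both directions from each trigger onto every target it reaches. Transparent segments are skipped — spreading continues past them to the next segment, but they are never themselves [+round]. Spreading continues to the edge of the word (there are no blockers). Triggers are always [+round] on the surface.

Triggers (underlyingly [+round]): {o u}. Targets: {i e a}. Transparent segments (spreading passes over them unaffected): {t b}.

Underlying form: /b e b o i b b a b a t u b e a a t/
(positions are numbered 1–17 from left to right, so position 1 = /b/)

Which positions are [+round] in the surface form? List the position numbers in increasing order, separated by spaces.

From /o/ at 4 rightward: 5 /i/ → [+round]; 6 /b/ transparent; 7 /b/ transparent; 8 /a/ → [+round]; 9 /b/ transparent; 10 /a/ → [+round]; 11 /t/ transparent; 12 /u/ is itself a trigger — this domain ends here.
From /o/ at 4 leftward: 3 /b/ transparent; 2 /e/ → [+round]; 1 /b/ transparent; word edge.
From /u/ at 12 rightward: 13 /b/ transparent; 14 /e/ → [+round]; 15 /a/ → [+round]; 16 /a/ → [+round]; 17 /t/ transparent; word edge.
From /u/ at 12 leftward: 11 /t/ transparent; 10 /a/ → [+round]; 9 /b/ transparent; 8 /a/ → [+round]; 7 /b/ transparent; 6 /b/ transparent; 5 /i/ → [+round]; 4 /o/ is itself a trigger — this domain ends here.

2 4 5 8 10 12 14 15 16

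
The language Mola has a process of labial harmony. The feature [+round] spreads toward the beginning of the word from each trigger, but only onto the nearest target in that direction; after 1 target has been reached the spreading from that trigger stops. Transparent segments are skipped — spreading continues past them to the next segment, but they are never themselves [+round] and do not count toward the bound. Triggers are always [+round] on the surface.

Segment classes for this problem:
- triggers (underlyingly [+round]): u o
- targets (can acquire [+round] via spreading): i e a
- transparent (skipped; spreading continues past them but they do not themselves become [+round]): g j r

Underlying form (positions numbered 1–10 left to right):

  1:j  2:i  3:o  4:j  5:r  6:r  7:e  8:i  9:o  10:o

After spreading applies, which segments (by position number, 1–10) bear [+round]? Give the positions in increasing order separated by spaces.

From /o/ at 3 leftward: 2 /i/ → [+round]; bound reached.
From /o/ at 9 leftward: 8 /i/ → [+round]; bound reached.
From /o/ at 10 leftward: 9 /o/ is itself a trigger — this domain ends here.
Target with no active source: position 7 stays [-round].

2 3 8 9 10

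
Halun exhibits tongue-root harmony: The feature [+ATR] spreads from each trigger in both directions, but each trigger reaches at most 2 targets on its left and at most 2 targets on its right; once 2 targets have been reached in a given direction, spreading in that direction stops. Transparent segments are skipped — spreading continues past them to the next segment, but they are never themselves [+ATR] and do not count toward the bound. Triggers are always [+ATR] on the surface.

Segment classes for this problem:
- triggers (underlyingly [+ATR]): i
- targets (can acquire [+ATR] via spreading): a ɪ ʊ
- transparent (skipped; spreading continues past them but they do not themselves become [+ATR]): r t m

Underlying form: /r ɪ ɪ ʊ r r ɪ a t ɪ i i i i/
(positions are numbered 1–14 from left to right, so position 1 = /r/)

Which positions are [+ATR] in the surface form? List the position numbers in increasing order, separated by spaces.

8 10 11 12 13 14

From /i/ at 11 rightward: 12 /i/ is itself a trigger — this domain ends here.
From /i/ at 11 leftward: 10 /ɪ/ → [+ATR]; 9 /t/ transparent; 8 /a/ → [+ATR]; bound reached.
From /i/ at 12 rightward: 13 /i/ is itself a trigger — this domain ends here.
From /i/ at 12 leftward: 11 /i/ is itself a trigger — this domain ends here.
From /i/ at 13 rightward: 14 /i/ is itself a trigger — this domain ends here.
From /i/ at 13 leftward: 12 /i/ is itself a trigger — this domain ends here.
From /i/ at 14 rightward: word edge.
From /i/ at 14 leftward: 13 /i/ is itself a trigger — this domain ends here.
Targets with no active source: positions 2 3 4 7 stay [-ATR].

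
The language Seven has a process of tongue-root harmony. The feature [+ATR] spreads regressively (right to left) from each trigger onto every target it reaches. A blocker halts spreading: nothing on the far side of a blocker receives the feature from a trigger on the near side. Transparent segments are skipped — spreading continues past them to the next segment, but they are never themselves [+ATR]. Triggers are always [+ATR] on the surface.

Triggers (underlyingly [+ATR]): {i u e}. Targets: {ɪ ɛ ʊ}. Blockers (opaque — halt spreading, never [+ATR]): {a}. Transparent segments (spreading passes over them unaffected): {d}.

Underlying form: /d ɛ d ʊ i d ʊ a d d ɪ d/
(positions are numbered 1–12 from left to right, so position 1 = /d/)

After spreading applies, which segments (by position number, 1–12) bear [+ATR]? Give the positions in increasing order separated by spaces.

2 4 5

From /i/ at 5 leftward: 4 /ʊ/ → [+ATR]; 3 /d/ transparent; 2 /ɛ/ → [+ATR]; 1 /d/ transparent; word edge.
Targets with no active source: positions 7 11 stay [-ATR].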